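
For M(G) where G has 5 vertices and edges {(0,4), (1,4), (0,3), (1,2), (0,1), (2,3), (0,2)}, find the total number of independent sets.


An independent set in a graphic matroid is an acyclic edge subset.
G has 5 vertices and 7 edges.
Enumerate all 2^7 = 128 subsets, checking for acyclicity.
Total independent sets = 82.

82


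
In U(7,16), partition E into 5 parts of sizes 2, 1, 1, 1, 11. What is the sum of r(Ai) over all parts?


r(Ai) = min(|Ai|, 7) for each part.
Sum = min(2,7) + min(1,7) + min(1,7) + min(1,7) + min(11,7)
    = 2 + 1 + 1 + 1 + 7
    = 12.

12


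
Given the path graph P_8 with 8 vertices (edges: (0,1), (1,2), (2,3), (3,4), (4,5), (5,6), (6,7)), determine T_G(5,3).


A path on 8 vertices is a tree with 7 edges.
T(x,y) = x^(7) for any tree.
T(5,3) = 5^7 = 78125.

78125


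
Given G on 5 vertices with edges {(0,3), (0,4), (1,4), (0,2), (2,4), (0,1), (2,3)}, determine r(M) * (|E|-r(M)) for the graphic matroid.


r(M) = |V| - c = 5 - 1 = 4.
nullity = |E| - r(M) = 7 - 4 = 3.
Product = 4 * 3 = 12.

12


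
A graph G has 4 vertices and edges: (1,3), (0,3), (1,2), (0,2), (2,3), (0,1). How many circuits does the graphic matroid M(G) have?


A circuit in a graphic matroid = edge set of a simple cycle.
G has 4 vertices and 6 edges.
Enumerating all minimal edge subsets forming cycles...
Total circuits found: 7.

7


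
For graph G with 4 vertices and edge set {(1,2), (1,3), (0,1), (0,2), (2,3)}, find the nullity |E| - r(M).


Cycle rank (nullity) = |E| - r(M) = |E| - (|V| - c).
|E| = 5, |V| = 4, c = 1.
Nullity = 5 - (4 - 1) = 5 - 3 = 2.

2


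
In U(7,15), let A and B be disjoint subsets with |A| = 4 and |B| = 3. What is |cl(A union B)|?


|A union B| = 4 + 3 = 7 (disjoint).
In U(7,15), cl(S) = S if |S| < 7, else cl(S) = E.
Since 7 >= 7, cl(A union B) = E.
|cl(A union B)| = 15.

15


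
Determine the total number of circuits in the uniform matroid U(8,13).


In U(8,13), circuits are the (9)-element subsets.
Any set of 9 elements is dependent, and removing any one element gives
an independent set of size 8, so it is a minimal dependent set.
Number of circuits = (13 choose 9) = 715.

715


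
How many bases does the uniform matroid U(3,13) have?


Bases of U(3,13) are all 3-element subsets of the 13-element ground set.
Number of bases = C(13,3).
(13 choose 3) = 286.

286


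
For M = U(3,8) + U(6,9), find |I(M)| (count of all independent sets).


For a direct sum, |I(M1+M2)| = |I(M1)| * |I(M2)|.
|I(U(3,8))| = sum C(8,k) for k=0..3 = 93.
|I(U(6,9))| = sum C(9,k) for k=0..6 = 466.
Total = 93 * 466 = 43338.

43338


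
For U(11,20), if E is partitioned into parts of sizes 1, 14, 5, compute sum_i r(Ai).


r(Ai) = min(|Ai|, 11) for each part.
Sum = min(1,11) + min(14,11) + min(5,11)
    = 1 + 11 + 5
    = 17.

17


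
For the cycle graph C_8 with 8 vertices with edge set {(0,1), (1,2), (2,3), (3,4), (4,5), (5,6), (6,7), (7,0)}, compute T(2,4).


T(C_8; x,y) = x + x^2 + ... + x^(7) + y.
T(2,4) = 2^1 + 2^2 + 2^3 + 2^4 + 2^5 + 2^6 + 2^7 + 4
= 2 + 4 + 8 + 16 + 32 + 64 + 128 + 4
= 258.

258


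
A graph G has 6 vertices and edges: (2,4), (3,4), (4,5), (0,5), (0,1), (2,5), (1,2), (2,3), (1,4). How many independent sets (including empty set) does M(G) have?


An independent set in a graphic matroid is an acyclic edge subset.
G has 6 vertices and 9 edges.
Enumerate all 2^9 = 512 subsets, checking for acyclicity.
Total independent sets = 290.

290


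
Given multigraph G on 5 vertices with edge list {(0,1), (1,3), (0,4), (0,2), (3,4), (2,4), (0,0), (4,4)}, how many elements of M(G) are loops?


In a graphic matroid, a loop is a self-loop edge (u,u) with rank 0.
Examining all 8 edges for self-loops...
Self-loops found: (0,0), (4,4)
Number of loops = 2.

2


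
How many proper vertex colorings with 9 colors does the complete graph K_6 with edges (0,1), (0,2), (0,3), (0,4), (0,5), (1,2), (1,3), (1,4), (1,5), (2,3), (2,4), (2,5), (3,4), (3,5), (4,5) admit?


P(K_6, k) = k(k-1)(k-2)...(k-5).
P(9) = (9) * (8) * (7) * (6) * (5) * (4) = 60480.

60480


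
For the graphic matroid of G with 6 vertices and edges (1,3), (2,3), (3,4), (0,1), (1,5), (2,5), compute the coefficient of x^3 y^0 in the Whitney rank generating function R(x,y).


R(x,y) = sum over A in 2^E of x^(r(E)-r(A)) * y^(|A|-r(A)).
G has 6 vertices, 6 edges. r(E) = 5.
Enumerate all 2^6 = 64 subsets.
Count subsets with r(E)-r(A)=3 and |A|-r(A)=0: 15.

15


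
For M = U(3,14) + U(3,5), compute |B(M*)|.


(M1+M2)* = M1* + M2*.
M1* = U(11,14), bases: C(14,11) = 364.
M2* = U(2,5), bases: C(5,2) = 10.
|B(M*)| = 364 * 10 = 3640.

3640


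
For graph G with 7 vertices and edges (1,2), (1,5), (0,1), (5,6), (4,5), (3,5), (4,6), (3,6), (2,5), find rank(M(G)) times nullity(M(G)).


r(M) = |V| - c = 7 - 1 = 6.
nullity = |E| - r(M) = 9 - 6 = 3.
Product = 6 * 3 = 18.

18


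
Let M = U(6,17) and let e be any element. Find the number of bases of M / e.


Contracting e from U(6,17) gives U(5,16).
Bases of U(5,16) = C(16,5) = 4368.

4368


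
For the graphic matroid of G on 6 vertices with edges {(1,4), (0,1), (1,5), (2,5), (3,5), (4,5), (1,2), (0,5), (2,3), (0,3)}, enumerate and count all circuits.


A circuit in a graphic matroid = edge set of a simple cycle.
G has 6 vertices and 10 edges.
Enumerating all minimal edge subsets forming cycles...
Total circuits found: 20.

20


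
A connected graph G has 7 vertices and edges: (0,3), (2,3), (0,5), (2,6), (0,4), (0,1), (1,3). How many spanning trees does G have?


By Kirchhoff's matrix tree theorem, the number of spanning trees equals
the determinant of any cofactor of the Laplacian matrix L.
G has 7 vertices and 7 edges.
Computing the (6 x 6) cofactor determinant gives 3.

3


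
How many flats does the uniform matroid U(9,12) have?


Flats of U(9,12): every subset of size < 9 is a flat, plus E itself.
Count = (12 choose 0) + (12 choose 1) + (12 choose 2) + (12 choose 3) + (12 choose 4) + (12 choose 5) + (12 choose 6) + (12 choose 7) + (12 choose 8) + 1
     = 1 + 12 + 66 + 220 + 495 + 792 + 924 + 792 + 495 + 1
     = 3798.

3798


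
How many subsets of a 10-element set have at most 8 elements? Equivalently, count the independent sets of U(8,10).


Independent sets of U(8,10) are all subsets of size <= 8.
Count = C(10,0) + C(10,1) + C(10,2) + C(10,3) + C(10,4) + C(10,5) + C(10,6) + C(10,7) + C(10,8)
     = 1 + 10 + 45 + 120 + 210 + 252 + 210 + 120 + 45
     = 1013.

1013


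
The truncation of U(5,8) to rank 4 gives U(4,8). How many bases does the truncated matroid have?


Truncating U(5,8) to rank 4 gives U(4,8).
Bases of U(4,8) are all 4-element subsets of 8 elements.
Number of bases = C(8,4) = (8 * 7 * 6 * 5) / (1 * 2 * 3 * 4) = 70.

70


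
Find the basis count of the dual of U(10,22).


The dual of U(r,n) is U(n-r, n) = U(12,22).
Bases of U(12,22) are all (12)-element subsets.
|B(M*)| = C(22,12) = 646646.

646646


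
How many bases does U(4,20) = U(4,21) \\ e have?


Deleting e from U(4,21) gives U(4,20) since n > r.
Bases of U(4,20) = C(20,4) = 20! / (4! * 16!) = 4845.

4845


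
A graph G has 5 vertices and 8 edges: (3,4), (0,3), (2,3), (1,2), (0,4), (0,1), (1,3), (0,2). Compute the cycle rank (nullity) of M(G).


Cycle rank (nullity) = |E| - r(M) = |E| - (|V| - c).
|E| = 8, |V| = 5, c = 1.
Nullity = 8 - (5 - 1) = 8 - 4 = 4.

4


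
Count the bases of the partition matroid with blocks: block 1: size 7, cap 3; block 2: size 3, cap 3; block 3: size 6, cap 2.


A basis picks exactly ci elements from block i.
Number of bases = product of C(|Si|, ci).
= C(7,3) * C(3,3) * C(6,2)
= 35 * 1 * 15
= 525.

525


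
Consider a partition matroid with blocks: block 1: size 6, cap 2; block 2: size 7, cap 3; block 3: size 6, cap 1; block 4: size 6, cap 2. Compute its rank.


Rank of a partition matroid = sum of min(|Si|, ci) for each block.
= min(6,2) + min(7,3) + min(6,1) + min(6,2)
= 2 + 3 + 1 + 2
= 8.

8


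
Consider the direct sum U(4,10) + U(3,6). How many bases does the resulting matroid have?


Bases of a direct sum M1 + M2: |B| = |B(M1)| * |B(M2)|.
|B(U(4,10))| = C(10,4) = 210.
|B(U(3,6))| = C(6,3) = 20.
Total bases = 210 * 20 = 4200.

4200


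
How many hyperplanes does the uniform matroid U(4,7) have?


Hyperplanes of U(4,7) are flats of rank 3.
In a uniform matroid, these are exactly the (3)-element subsets.
Count = C(7,3) = (7 * 6 * 5) / (1 * 2 * 3) = 35.

35


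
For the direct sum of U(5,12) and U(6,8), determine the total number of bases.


Bases of a direct sum M1 + M2: |B| = |B(M1)| * |B(M2)|.
|B(U(5,12))| = C(12,5) = 792.
|B(U(6,8))| = C(8,6) = 28.
Total bases = 792 * 28 = 22176.

22176


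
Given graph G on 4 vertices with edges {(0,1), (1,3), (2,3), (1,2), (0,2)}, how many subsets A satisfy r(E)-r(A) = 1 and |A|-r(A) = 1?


R(x,y) = sum over A in 2^E of x^(r(E)-r(A)) * y^(|A|-r(A)).
G has 4 vertices, 5 edges. r(E) = 3.
Enumerate all 2^5 = 32 subsets.
Count subsets with r(E)-r(A)=1 and |A|-r(A)=1: 2.

2


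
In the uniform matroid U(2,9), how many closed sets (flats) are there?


Flats of U(2,9): every subset of size < 2 is a flat, plus E itself.
Count = C(9,0) + C(9,1) + 1
     = 1 + 9 + 1
     = 11.

11


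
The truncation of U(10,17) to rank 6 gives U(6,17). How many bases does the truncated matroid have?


Truncating U(10,17) to rank 6 gives U(6,17).
Bases of U(6,17) are all 6-element subsets of 17 elements.
Number of bases = C(17,6) = 12376.

12376


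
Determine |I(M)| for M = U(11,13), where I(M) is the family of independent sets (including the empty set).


Independent sets of U(11,13) are all subsets of size <= 11.
Count = (13 choose 0) + (13 choose 1) + (13 choose 2) + (13 choose 3) + (13 choose 4) + (13 choose 5) + (13 choose 6) + (13 choose 7) + (13 choose 8) + (13 choose 9) + (13 choose 10) + (13 choose 11)
     = 1 + 13 + 78 + 286 + 715 + 1287 + 1716 + 1716 + 1287 + 715 + 286 + 78
     = 8178.

8178


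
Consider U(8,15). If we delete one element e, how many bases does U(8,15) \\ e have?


Deleting e from U(8,15) gives U(8,14) since n > r.
Bases of U(8,14) = (14 choose 8) = 3003.

3003


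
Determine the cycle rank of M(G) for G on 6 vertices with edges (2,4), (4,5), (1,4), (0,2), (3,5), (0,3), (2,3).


Cycle rank (nullity) = |E| - r(M) = |E| - (|V| - c).
|E| = 7, |V| = 6, c = 1.
Nullity = 7 - (6 - 1) = 7 - 5 = 2.

2


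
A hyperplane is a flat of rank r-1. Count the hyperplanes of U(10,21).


Hyperplanes of U(10,21) are flats of rank 9.
In a uniform matroid, these are exactly the (9)-element subsets.
Count = C(21,9) = 293930.

293930


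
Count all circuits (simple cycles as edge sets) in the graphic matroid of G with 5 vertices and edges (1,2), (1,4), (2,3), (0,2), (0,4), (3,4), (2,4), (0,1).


A circuit in a graphic matroid = edge set of a simple cycle.
G has 5 vertices and 8 edges.
Enumerating all minimal edge subsets forming cycles...
Total circuits found: 12.

12


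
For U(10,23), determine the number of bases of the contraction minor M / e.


Contracting e from U(10,23) gives U(9,22).
Bases of U(9,22) = C(22,9) = 497420.

497420


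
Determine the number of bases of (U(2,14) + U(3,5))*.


(M1+M2)* = M1* + M2*.
M1* = U(12,14), bases: C(14,12) = 91.
M2* = U(2,5), bases: C(5,2) = 10.
|B(M*)| = 91 * 10 = 910.

910


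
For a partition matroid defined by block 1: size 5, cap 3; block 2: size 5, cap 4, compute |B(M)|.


A basis picks exactly ci elements from block i.
Number of bases = product of C(|Si|, ci).
= C(5,3) * C(5,4)
= 10 * 5
= 50.

50


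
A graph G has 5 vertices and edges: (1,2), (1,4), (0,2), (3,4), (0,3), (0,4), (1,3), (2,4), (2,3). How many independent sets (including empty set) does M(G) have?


An independent set in a graphic matroid is an acyclic edge subset.
G has 5 vertices and 9 edges.
Enumerate all 2^9 = 512 subsets, checking for acyclicity.
Total independent sets = 198.

198


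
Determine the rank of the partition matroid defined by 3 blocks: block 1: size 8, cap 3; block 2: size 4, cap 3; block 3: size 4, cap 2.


Rank of a partition matroid = sum of min(|Si|, ci) for each block.
= min(8,3) + min(4,3) + min(4,2)
= 3 + 3 + 2
= 8.

8


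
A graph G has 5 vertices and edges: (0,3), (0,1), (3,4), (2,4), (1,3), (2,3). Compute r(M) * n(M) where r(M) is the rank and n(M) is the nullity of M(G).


r(M) = |V| - c = 5 - 1 = 4.
nullity = |E| - r(M) = 6 - 4 = 2.
Product = 4 * 2 = 8.

8


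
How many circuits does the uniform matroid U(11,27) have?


In U(11,27), circuits are the (12)-element subsets.
Any set of 12 elements is dependent, and removing any one element gives
an independent set of size 11, so it is a minimal dependent set.
Number of circuits = C(27,12) = 27! / (12! * 15!) = 17383860.

17383860


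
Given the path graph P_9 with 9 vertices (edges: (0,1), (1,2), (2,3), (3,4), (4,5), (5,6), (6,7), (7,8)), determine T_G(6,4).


A path on 9 vertices is a tree with 8 edges.
T(x,y) = x^(8) for any tree.
T(6,4) = 6^8 = 1679616.

1679616


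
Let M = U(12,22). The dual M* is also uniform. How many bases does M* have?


The dual of U(r,n) is U(n-r, n) = U(10,22).
Bases of U(10,22) are all (10)-element subsets.
|B(M*)| = C(22,10) = 22! / (10! * 12!) = 646646.

646646


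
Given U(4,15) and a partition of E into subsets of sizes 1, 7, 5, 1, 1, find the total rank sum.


r(Ai) = min(|Ai|, 4) for each part.
Sum = min(1,4) + min(7,4) + min(5,4) + min(1,4) + min(1,4)
    = 1 + 4 + 4 + 1 + 1
    = 11.

11


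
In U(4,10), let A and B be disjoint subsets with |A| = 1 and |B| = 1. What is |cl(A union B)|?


|A union B| = 1 + 1 = 2 (disjoint).
In U(4,10), cl(S) = S if |S| < 4, else cl(S) = E.
Since 2 < 4, cl(A union B) = A union B.
|cl(A union B)| = 2.

2


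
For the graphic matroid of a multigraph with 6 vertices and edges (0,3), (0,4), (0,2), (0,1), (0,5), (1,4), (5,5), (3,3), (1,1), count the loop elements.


In a graphic matroid, a loop is a self-loop edge (u,u) with rank 0.
Examining all 9 edges for self-loops...
Self-loops found: (5,5), (3,3), (1,1)
Number of loops = 3.

3


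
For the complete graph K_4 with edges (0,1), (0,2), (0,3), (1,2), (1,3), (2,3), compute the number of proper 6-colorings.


P(K_4, k) = k(k-1)(k-2)...(k-3).
P(6) = (6) * (5) * (4) * (3) = 360.

360


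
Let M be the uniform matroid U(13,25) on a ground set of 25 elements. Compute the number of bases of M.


Bases of U(13,25) are all 13-element subsets of the 25-element ground set.
Number of bases = C(25,13).
C(25,13) = 25! / (13! * 12!) = 5200300.

5200300


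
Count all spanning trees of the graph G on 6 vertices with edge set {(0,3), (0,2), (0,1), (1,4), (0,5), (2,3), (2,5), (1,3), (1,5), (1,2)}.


By Kirchhoff's matrix tree theorem, the number of spanning trees equals
the determinant of any cofactor of the Laplacian matrix L.
G has 6 vertices and 10 edges.
Computing the (5 x 5) cofactor determinant gives 75.

75


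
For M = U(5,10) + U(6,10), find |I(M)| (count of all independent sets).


For a direct sum, |I(M1+M2)| = |I(M1)| * |I(M2)|.
|I(U(5,10))| = sum C(10,k) for k=0..5 = 638.
|I(U(6,10))| = sum C(10,k) for k=0..6 = 848.
Total = 638 * 848 = 541024.

541024


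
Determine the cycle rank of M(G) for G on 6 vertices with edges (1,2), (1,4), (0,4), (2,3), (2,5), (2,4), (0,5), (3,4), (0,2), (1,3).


Cycle rank (nullity) = |E| - r(M) = |E| - (|V| - c).
|E| = 10, |V| = 6, c = 1.
Nullity = 10 - (6 - 1) = 10 - 5 = 5.

5


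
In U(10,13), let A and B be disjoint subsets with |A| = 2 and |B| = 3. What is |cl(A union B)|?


|A union B| = 2 + 3 = 5 (disjoint).
In U(10,13), cl(S) = S if |S| < 10, else cl(S) = E.
Since 5 < 10, cl(A union B) = A union B.
|cl(A union B)| = 5.

5


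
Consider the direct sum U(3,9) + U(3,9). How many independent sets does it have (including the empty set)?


For a direct sum, |I(M1+M2)| = |I(M1)| * |I(M2)|.
|I(U(3,9))| = sum C(9,k) for k=0..3 = 130.
|I(U(3,9))| = sum C(9,k) for k=0..3 = 130.
Total = 130 * 130 = 16900.

16900


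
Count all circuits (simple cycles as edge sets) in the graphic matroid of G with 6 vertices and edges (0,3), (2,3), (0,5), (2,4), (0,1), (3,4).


A circuit in a graphic matroid = edge set of a simple cycle.
G has 6 vertices and 6 edges.
Enumerating all minimal edge subsets forming cycles...
Total circuits found: 1.

1


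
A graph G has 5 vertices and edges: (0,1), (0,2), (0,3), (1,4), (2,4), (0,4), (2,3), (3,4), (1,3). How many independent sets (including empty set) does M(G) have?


An independent set in a graphic matroid is an acyclic edge subset.
G has 5 vertices and 9 edges.
Enumerate all 2^9 = 512 subsets, checking for acyclicity.
Total independent sets = 198.

198


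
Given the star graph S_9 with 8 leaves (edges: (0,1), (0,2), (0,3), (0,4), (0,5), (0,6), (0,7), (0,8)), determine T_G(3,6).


A star on 9 vertices is a tree with 8 edges.
T(x,y) = x^(8) for any tree.
T(3,6) = 3^8 = 6561.

6561


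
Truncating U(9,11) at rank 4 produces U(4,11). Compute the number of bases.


Truncating U(9,11) to rank 4 gives U(4,11).
Bases of U(4,11) are all 4-element subsets of 11 elements.
Number of bases = C(11,4) = (11 * 10 * 9 * 8) / (1 * 2 * 3 * 4) = 330.

330


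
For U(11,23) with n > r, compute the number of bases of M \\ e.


Deleting e from U(11,23) gives U(11,22) since n > r.
Bases of U(11,22) = C(22,11) = 705432.

705432


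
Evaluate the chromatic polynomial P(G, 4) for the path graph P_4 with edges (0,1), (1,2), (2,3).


P(P_4, k) = k * (k-1)^(3).
P(4) = 4 * 3^3 = 4 * 27 = 108.

108


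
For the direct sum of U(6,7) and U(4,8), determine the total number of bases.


Bases of a direct sum M1 + M2: |B| = |B(M1)| * |B(M2)|.
|B(U(6,7))| = C(7,6) = 7.
|B(U(4,8))| = C(8,4) = 70.
Total bases = 7 * 70 = 490.

490


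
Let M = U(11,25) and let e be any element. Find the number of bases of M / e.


Contracting e from U(11,25) gives U(10,24).
Bases of U(10,24) = C(24,10) = 24! / (10! * 14!) = 1961256.

1961256


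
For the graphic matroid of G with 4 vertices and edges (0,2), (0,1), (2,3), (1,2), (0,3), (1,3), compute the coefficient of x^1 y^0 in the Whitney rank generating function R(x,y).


R(x,y) = sum over A in 2^E of x^(r(E)-r(A)) * y^(|A|-r(A)).
G has 4 vertices, 6 edges. r(E) = 3.
Enumerate all 2^6 = 64 subsets.
Count subsets with r(E)-r(A)=1 and |A|-r(A)=0: 15.

15


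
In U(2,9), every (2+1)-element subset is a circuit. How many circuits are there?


In U(2,9), circuits are the (3)-element subsets.
Any set of 3 elements is dependent, and removing any one element gives
an independent set of size 2, so it is a minimal dependent set.
Number of circuits = (9 choose 3) = 84.

84


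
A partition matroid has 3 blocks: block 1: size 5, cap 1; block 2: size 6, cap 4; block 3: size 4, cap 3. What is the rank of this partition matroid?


Rank of a partition matroid = sum of min(|Si|, ci) for each block.
= min(5,1) + min(6,4) + min(4,3)
= 1 + 4 + 3
= 8.

8


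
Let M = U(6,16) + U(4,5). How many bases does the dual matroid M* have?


(M1+M2)* = M1* + M2*.
M1* = U(10,16), bases: C(16,10) = 8008.
M2* = U(1,5), bases: C(5,1) = 5.
|B(M*)| = 8008 * 5 = 40040.

40040


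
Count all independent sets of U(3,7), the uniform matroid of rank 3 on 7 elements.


Independent sets of U(3,7) are all subsets of size <= 3.
Count = C(7,0) + C(7,1) + C(7,2) + C(7,3)
     = 1 + 7 + 21 + 35
     = 64.

64


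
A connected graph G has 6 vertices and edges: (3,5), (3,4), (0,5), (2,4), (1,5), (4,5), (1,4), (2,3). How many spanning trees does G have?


By Kirchhoff's matrix tree theorem, the number of spanning trees equals
the determinant of any cofactor of the Laplacian matrix L.
G has 6 vertices and 8 edges.
Computing the (5 x 5) cofactor determinant gives 21.

21


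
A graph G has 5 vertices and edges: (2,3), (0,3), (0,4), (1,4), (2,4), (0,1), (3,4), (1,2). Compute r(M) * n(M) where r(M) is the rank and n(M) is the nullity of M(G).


r(M) = |V| - c = 5 - 1 = 4.
nullity = |E| - r(M) = 8 - 4 = 4.
Product = 4 * 4 = 16.

16


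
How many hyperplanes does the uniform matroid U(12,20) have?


Hyperplanes of U(12,20) are flats of rank 11.
In a uniform matroid, these are exactly the (11)-element subsets.
Count = C(20,11) = 167960.

167960


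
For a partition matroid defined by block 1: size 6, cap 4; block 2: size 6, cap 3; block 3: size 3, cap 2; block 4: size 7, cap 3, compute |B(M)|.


A basis picks exactly ci elements from block i.
Number of bases = product of C(|Si|, ci).
= C(6,4) * C(6,3) * C(3,2) * C(7,3)
= 15 * 20 * 3 * 35
= 31500.

31500


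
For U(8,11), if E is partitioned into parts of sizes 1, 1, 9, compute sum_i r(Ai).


r(Ai) = min(|Ai|, 8) for each part.
Sum = min(1,8) + min(1,8) + min(9,8)
    = 1 + 1 + 8
    = 10.

10


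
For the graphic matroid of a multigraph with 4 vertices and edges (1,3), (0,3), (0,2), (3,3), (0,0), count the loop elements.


In a graphic matroid, a loop is a self-loop edge (u,u) with rank 0.
Examining all 5 edges for self-loops...
Self-loops found: (3,3), (0,0)
Number of loops = 2.

2


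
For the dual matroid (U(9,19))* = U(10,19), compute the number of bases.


The dual of U(r,n) is U(n-r, n) = U(10,19).
Bases of U(10,19) are all (10)-element subsets.
|B(M*)| = C(19,10) = 19! / (10! * 9!) = 92378.

92378


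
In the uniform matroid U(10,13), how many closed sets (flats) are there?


Flats of U(10,13): every subset of size < 10 is a flat, plus E itself.
Count = (13 choose 0) + (13 choose 1) + (13 choose 2) + (13 choose 3) + (13 choose 4) + (13 choose 5) + (13 choose 6) + (13 choose 7) + (13 choose 8) + (13 choose 9) + 1
     = 1 + 13 + 78 + 286 + 715 + 1287 + 1716 + 1716 + 1287 + 715 + 1
     = 7815.

7815


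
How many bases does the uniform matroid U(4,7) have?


Bases of U(4,7) are all 4-element subsets of the 7-element ground set.
Number of bases = C(7,4).
(7 choose 4) = 35.

35


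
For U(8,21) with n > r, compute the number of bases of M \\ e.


Deleting e from U(8,21) gives U(8,20) since n > r.
Bases of U(8,20) = C(20,8) = 20! / (8! * 12!) = 125970.

125970


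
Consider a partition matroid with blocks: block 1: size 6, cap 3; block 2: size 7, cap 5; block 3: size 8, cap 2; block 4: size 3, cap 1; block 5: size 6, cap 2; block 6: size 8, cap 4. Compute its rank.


Rank of a partition matroid = sum of min(|Si|, ci) for each block.
= min(6,3) + min(7,5) + min(8,2) + min(3,1) + min(6,2) + min(8,4)
= 3 + 5 + 2 + 1 + 2 + 4
= 17.

17


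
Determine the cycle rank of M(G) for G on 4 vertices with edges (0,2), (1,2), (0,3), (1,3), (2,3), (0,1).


Cycle rank (nullity) = |E| - r(M) = |E| - (|V| - c).
|E| = 6, |V| = 4, c = 1.
Nullity = 6 - (4 - 1) = 6 - 3 = 3.

3


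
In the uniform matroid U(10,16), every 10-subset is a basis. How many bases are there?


Bases of U(10,16) are all 10-element subsets of the 16-element ground set.
Number of bases = C(16,10).
C(16,10) = 8008.

8008


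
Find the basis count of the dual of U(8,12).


The dual of U(r,n) is U(n-r, n) = U(4,12).
Bases of U(4,12) are all (4)-element subsets.
|B(M*)| = (12 choose 4) = 495.

495


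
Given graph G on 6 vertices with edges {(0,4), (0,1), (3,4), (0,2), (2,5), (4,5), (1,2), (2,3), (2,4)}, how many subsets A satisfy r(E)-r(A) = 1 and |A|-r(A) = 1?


R(x,y) = sum over A in 2^E of x^(r(E)-r(A)) * y^(|A|-r(A)).
G has 6 vertices, 9 edges. r(E) = 5.
Enumerate all 2^9 = 512 subsets.
Count subsets with r(E)-r(A)=1 and |A|-r(A)=1: 70.

70


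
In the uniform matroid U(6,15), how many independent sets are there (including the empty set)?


Independent sets of U(6,15) are all subsets of size <= 6.
Count = (15 choose 0) + (15 choose 1) + (15 choose 2) + (15 choose 3) + (15 choose 4) + (15 choose 5) + (15 choose 6)
     = 1 + 15 + 105 + 455 + 1365 + 3003 + 5005
     = 9949.

9949


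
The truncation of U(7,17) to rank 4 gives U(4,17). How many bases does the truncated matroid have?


Truncating U(7,17) to rank 4 gives U(4,17).
Bases of U(4,17) are all 4-element subsets of 17 elements.
Number of bases = C(17,4) = 17! / (4! * 13!) = 2380.

2380


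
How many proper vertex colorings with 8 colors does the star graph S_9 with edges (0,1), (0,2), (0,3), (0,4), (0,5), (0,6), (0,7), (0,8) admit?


P(tree, k) = k * (k-1)^(8) for any tree on 9 vertices.
P(8) = 8 * 7^8 = 8 * 5764801 = 46118408.

46118408


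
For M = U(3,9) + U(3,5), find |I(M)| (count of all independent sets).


For a direct sum, |I(M1+M2)| = |I(M1)| * |I(M2)|.
|I(U(3,9))| = sum C(9,k) for k=0..3 = 130.
|I(U(3,5))| = sum C(5,k) for k=0..3 = 26.
Total = 130 * 26 = 3380.

3380


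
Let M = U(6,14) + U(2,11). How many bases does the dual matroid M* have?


(M1+M2)* = M1* + M2*.
M1* = U(8,14), bases: C(14,8) = 3003.
M2* = U(9,11), bases: C(11,9) = 55.
|B(M*)| = 3003 * 55 = 165165.

165165


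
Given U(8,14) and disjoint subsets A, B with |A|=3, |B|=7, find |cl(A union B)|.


|A union B| = 3 + 7 = 10 (disjoint).
In U(8,14), cl(S) = S if |S| < 8, else cl(S) = E.
Since 10 >= 8, cl(A union B) = E.
|cl(A union B)| = 14.

14


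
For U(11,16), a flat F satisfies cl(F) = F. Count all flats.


Flats of U(11,16): every subset of size < 11 is a flat, plus E itself.
Count = C(16,0) + C(16,1) + C(16,2) + C(16,3) + C(16,4) + C(16,5) + C(16,6) + C(16,7) + C(16,8) + C(16,9) + C(16,10) + 1
     = 1 + 16 + 120 + 560 + 1820 + 4368 + 8008 + 11440 + 12870 + 11440 + 8008 + 1
     = 58652.

58652


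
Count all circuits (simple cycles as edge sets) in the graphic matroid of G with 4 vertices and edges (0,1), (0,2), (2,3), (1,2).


A circuit in a graphic matroid = edge set of a simple cycle.
G has 4 vertices and 4 edges.
Enumerating all minimal edge subsets forming cycles...
Total circuits found: 1.

1


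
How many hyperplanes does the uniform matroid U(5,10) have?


Hyperplanes of U(5,10) are flats of rank 4.
In a uniform matroid, these are exactly the (4)-element subsets.
Count = C(10,4) = (10 * 9 * 8 * 7) / (1 * 2 * 3 * 4) = 210.

210


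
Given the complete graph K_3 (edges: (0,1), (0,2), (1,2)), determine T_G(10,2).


T(K_3; x,y) = x^2 + x + y.
T(10,2) = 100 + 10 + 2 = 112.

112


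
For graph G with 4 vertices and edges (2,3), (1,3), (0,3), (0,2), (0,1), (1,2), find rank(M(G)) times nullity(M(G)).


r(M) = |V| - c = 4 - 1 = 3.
nullity = |E| - r(M) = 6 - 3 = 3.
Product = 3 * 3 = 9.

9


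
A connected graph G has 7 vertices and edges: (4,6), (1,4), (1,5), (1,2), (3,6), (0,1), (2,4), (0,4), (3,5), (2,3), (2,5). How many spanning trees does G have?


By Kirchhoff's matrix tree theorem, the number of spanning trees equals
the determinant of any cofactor of the Laplacian matrix L.
G has 7 vertices and 11 edges.
Computing the (6 x 6) cofactor determinant gives 169.

169


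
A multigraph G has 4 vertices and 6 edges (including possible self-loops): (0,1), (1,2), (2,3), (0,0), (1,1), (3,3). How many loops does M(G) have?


In a graphic matroid, a loop is a self-loop edge (u,u) with rank 0.
Examining all 6 edges for self-loops...
Self-loops found: (0,0), (1,1), (3,3)
Number of loops = 3.

3


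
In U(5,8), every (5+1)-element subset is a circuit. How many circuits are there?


In U(5,8), circuits are the (6)-element subsets.
Any set of 6 elements is dependent, and removing any one element gives
an independent set of size 5, so it is a minimal dependent set.
Number of circuits = (8 choose 6) = 28.

28


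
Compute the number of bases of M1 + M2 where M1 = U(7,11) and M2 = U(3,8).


Bases of a direct sum M1 + M2: |B| = |B(M1)| * |B(M2)|.
|B(U(7,11))| = C(11,7) = 330.
|B(U(3,8))| = C(8,3) = 56.
Total bases = 330 * 56 = 18480.

18480


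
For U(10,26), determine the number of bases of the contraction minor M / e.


Contracting e from U(10,26) gives U(9,25).
Bases of U(9,25) = C(25,9) = 2042975.

2042975


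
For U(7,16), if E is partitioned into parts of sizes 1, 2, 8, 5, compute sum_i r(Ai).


r(Ai) = min(|Ai|, 7) for each part.
Sum = min(1,7) + min(2,7) + min(8,7) + min(5,7)
    = 1 + 2 + 7 + 5
    = 15.

15


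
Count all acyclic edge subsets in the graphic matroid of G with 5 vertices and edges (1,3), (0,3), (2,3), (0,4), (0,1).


An independent set in a graphic matroid is an acyclic edge subset.
G has 5 vertices and 5 edges.
Enumerate all 2^5 = 32 subsets, checking for acyclicity.
Total independent sets = 28.

28


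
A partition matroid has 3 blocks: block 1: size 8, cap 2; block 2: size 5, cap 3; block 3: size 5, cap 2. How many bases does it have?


A basis picks exactly ci elements from block i.
Number of bases = product of C(|Si|, ci).
= C(8,2) * C(5,3) * C(5,2)
= 28 * 10 * 10
= 2800.

2800


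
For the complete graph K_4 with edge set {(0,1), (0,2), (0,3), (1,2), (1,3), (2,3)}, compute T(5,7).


T(K_4; x,y) = x^3 + 3x^2 + 4xy + 2x + y^3 + 3y^2 + 2y.
Substituting x=5, y=7:
= 125 + 75 + 140 + 10 + 343 + 147 + 14
= 854.

854


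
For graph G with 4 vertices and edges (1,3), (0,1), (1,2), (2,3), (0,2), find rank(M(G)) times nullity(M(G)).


r(M) = |V| - c = 4 - 1 = 3.
nullity = |E| - r(M) = 5 - 3 = 2.
Product = 3 * 2 = 6.

6


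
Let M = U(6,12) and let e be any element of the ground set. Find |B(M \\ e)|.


Deleting e from U(6,12) gives U(6,11) since n > r.
Bases of U(6,11) = (11 choose 6) = 462.

462


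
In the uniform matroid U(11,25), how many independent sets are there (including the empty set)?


Independent sets of U(11,25) are all subsets of size <= 11.
Count = (25 choose 0) + (25 choose 1) + (25 choose 2) + (25 choose 3) + (25 choose 4) + (25 choose 5) + (25 choose 6) + (25 choose 7) + (25 choose 8) + (25 choose 9) + (25 choose 10) + (25 choose 11)
     = 1 + 25 + 300 + 2300 + 12650 + 53130 + 177100 + 480700 + 1081575 + 2042975 + 3268760 + 4457400
     = 11576916.

11576916


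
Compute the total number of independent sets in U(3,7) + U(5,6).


For a direct sum, |I(M1+M2)| = |I(M1)| * |I(M2)|.
|I(U(3,7))| = sum C(7,k) for k=0..3 = 64.
|I(U(5,6))| = sum C(6,k) for k=0..5 = 63.
Total = 64 * 63 = 4032.

4032


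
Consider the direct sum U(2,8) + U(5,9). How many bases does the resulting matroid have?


Bases of a direct sum M1 + M2: |B| = |B(M1)| * |B(M2)|.
|B(U(2,8))| = C(8,2) = 28.
|B(U(5,9))| = C(9,5) = 126.
Total bases = 28 * 126 = 3528.

3528


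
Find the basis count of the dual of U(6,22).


The dual of U(r,n) is U(n-r, n) = U(16,22).
Bases of U(16,22) are all (16)-element subsets.
|B(M*)| = C(22,16) = 74613.

74613


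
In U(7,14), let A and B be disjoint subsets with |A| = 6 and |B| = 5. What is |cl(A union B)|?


|A union B| = 6 + 5 = 11 (disjoint).
In U(7,14), cl(S) = S if |S| < 7, else cl(S) = E.
Since 11 >= 7, cl(A union B) = E.
|cl(A union B)| = 14.

14


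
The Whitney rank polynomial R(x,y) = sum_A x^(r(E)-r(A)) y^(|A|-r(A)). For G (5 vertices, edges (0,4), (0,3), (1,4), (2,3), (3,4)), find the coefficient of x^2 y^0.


R(x,y) = sum over A in 2^E of x^(r(E)-r(A)) * y^(|A|-r(A)).
G has 5 vertices, 5 edges. r(E) = 4.
Enumerate all 2^5 = 32 subsets.
Count subsets with r(E)-r(A)=2 and |A|-r(A)=0: 10.

10


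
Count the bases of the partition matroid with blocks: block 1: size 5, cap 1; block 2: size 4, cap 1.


A basis picks exactly ci elements from block i.
Number of bases = product of C(|Si|, ci).
= C(5,1) * C(4,1)
= 5 * 4
= 20.

20


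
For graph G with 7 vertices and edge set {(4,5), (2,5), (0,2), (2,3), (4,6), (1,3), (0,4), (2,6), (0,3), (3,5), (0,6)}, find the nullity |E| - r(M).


Cycle rank (nullity) = |E| - r(M) = |E| - (|V| - c).
|E| = 11, |V| = 7, c = 1.
Nullity = 11 - (7 - 1) = 11 - 6 = 5.

5


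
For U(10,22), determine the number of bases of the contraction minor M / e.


Contracting e from U(10,22) gives U(9,21).
Bases of U(9,21) = C(21,9) = 293930.

293930


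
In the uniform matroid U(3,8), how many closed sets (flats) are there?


Flats of U(3,8): every subset of size < 3 is a flat, plus E itself.
Count = C(8,0) + C(8,1) + C(8,2) + 1
     = 1 + 8 + 28 + 1
     = 38.

38


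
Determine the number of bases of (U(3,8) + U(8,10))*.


(M1+M2)* = M1* + M2*.
M1* = U(5,8), bases: C(8,5) = 56.
M2* = U(2,10), bases: C(10,2) = 45.
|B(M*)| = 56 * 45 = 2520.

2520


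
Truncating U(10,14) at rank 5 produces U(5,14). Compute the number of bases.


Truncating U(10,14) to rank 5 gives U(5,14).
Bases of U(5,14) are all 5-element subsets of 14 elements.
Number of bases = (14 choose 5) = 2002.

2002


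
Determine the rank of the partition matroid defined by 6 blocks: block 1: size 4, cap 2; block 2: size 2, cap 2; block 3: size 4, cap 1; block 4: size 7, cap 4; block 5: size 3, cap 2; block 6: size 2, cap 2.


Rank of a partition matroid = sum of min(|Si|, ci) for each block.
= min(4,2) + min(2,2) + min(4,1) + min(7,4) + min(3,2) + min(2,2)
= 2 + 2 + 1 + 4 + 2 + 2
= 13.

13


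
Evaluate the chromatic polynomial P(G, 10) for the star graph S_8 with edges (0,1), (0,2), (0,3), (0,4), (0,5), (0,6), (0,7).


P(tree, k) = k * (k-1)^(7) for any tree on 8 vertices.
P(10) = 10 * 9^7 = 10 * 4782969 = 47829690.

47829690


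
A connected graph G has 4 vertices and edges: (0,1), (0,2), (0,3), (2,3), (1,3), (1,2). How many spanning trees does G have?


By Kirchhoff's matrix tree theorem, the number of spanning trees equals
the determinant of any cofactor of the Laplacian matrix L.
G has 4 vertices and 6 edges.
Computing the (3 x 3) cofactor determinant gives 16.

16


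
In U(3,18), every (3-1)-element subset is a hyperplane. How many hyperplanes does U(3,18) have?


Hyperplanes of U(3,18) are flats of rank 2.
In a uniform matroid, these are exactly the (2)-element subsets.
Count = (18 choose 2) = 153.

153


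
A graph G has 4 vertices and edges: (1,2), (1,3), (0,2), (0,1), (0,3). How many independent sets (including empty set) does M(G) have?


An independent set in a graphic matroid is an acyclic edge subset.
G has 4 vertices and 5 edges.
Enumerate all 2^5 = 32 subsets, checking for acyclicity.
Total independent sets = 24.

24


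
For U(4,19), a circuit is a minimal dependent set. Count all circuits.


In U(4,19), circuits are the (5)-element subsets.
Any set of 5 elements is dependent, and removing any one element gives
an independent set of size 4, so it is a minimal dependent set.
Number of circuits = (19 choose 5) = 11628.

11628


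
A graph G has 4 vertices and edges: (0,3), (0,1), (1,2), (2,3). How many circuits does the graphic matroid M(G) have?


A circuit in a graphic matroid = edge set of a simple cycle.
G has 4 vertices and 4 edges.
Enumerating all minimal edge subsets forming cycles...
Total circuits found: 1.

1


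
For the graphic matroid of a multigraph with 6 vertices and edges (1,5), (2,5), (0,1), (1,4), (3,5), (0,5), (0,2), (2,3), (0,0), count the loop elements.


In a graphic matroid, a loop is a self-loop edge (u,u) with rank 0.
Examining all 9 edges for self-loops...
Self-loops found: (0,0)
Number of loops = 1.

1


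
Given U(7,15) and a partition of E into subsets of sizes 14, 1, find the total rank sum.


r(Ai) = min(|Ai|, 7) for each part.
Sum = min(14,7) + min(1,7)
    = 7 + 1
    = 8.

8


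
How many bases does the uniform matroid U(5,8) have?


Bases of U(5,8) are all 5-element subsets of the 8-element ground set.
Number of bases = C(8,5).
C(8,5) = 8! / (5! * 3!) = 56.

56


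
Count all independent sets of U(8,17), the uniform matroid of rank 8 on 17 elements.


Independent sets of U(8,17) are all subsets of size <= 8.
Count = (17 choose 0) + (17 choose 1) + (17 choose 2) + (17 choose 3) + (17 choose 4) + (17 choose 5) + (17 choose 6) + (17 choose 7) + (17 choose 8)
     = 1 + 17 + 136 + 680 + 2380 + 6188 + 12376 + 19448 + 24310
     = 65536.

65536


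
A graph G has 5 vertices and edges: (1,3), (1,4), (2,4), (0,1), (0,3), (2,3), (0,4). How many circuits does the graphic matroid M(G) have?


A circuit in a graphic matroid = edge set of a simple cycle.
G has 5 vertices and 7 edges.
Enumerating all minimal edge subsets forming cycles...
Total circuits found: 7.

7


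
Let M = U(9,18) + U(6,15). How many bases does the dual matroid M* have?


(M1+M2)* = M1* + M2*.
M1* = U(9,18), bases: C(18,9) = 48620.
M2* = U(9,15), bases: C(15,9) = 5005.
|B(M*)| = 48620 * 5005 = 243343100.

243343100


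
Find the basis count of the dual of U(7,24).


The dual of U(r,n) is U(n-r, n) = U(17,24).
Bases of U(17,24) are all (17)-element subsets.
|B(M*)| = C(24,17) = 346104.

346104


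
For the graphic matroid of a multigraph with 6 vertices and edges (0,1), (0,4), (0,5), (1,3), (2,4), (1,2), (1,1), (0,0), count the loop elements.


In a graphic matroid, a loop is a self-loop edge (u,u) with rank 0.
Examining all 8 edges for self-loops...
Self-loops found: (1,1), (0,0)
Number of loops = 2.

2


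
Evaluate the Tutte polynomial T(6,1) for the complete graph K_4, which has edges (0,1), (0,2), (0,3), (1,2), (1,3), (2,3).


T(K_4; x,y) = x^3 + 3x^2 + 4xy + 2x + y^3 + 3y^2 + 2y.
Substituting x=6, y=1:
= 216 + 108 + 24 + 12 + 1 + 3 + 2
= 366.

366


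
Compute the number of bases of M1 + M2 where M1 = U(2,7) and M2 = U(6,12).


Bases of a direct sum M1 + M2: |B| = |B(M1)| * |B(M2)|.
|B(U(2,7))| = C(7,2) = 21.
|B(U(6,12))| = C(12,6) = 924.
Total bases = 21 * 924 = 19404.

19404


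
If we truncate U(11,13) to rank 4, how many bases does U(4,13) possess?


Truncating U(11,13) to rank 4 gives U(4,13).
Bases of U(4,13) are all 4-element subsets of 13 elements.
Number of bases = (13 choose 4) = 715.

715


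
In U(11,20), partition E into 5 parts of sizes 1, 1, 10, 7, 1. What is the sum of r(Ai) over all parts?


r(Ai) = min(|Ai|, 11) for each part.
Sum = min(1,11) + min(1,11) + min(10,11) + min(7,11) + min(1,11)
    = 1 + 1 + 10 + 7 + 1
    = 20.

20


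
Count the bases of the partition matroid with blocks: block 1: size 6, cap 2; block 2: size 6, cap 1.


A basis picks exactly ci elements from block i.
Number of bases = product of C(|Si|, ci).
= C(6,2) * C(6,1)
= 15 * 6
= 90.

90


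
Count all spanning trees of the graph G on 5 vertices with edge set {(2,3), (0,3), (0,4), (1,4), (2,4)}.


By Kirchhoff's matrix tree theorem, the number of spanning trees equals
the determinant of any cofactor of the Laplacian matrix L.
G has 5 vertices and 5 edges.
Computing the (4 x 4) cofactor determinant gives 4.

4


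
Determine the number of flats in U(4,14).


Flats of U(4,14): every subset of size < 4 is a flat, plus E itself.
Count = C(14,0) + C(14,1) + C(14,2) + C(14,3) + 1
     = 1 + 14 + 91 + 364 + 1
     = 471.

471


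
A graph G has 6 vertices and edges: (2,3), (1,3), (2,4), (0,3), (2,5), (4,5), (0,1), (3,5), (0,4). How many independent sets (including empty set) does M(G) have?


An independent set in a graphic matroid is an acyclic edge subset.
G has 6 vertices and 9 edges.
Enumerate all 2^9 = 512 subsets, checking for acyclicity.
Total independent sets = 296.

296


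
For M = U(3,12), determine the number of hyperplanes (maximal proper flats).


Hyperplanes of U(3,12) are flats of rank 2.
In a uniform matroid, these are exactly the (2)-element subsets.
Count = C(12,2) = 12! / (2! * 10!) = 66.

66


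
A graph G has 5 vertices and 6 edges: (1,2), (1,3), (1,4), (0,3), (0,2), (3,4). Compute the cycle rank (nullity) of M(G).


Cycle rank (nullity) = |E| - r(M) = |E| - (|V| - c).
|E| = 6, |V| = 5, c = 1.
Nullity = 6 - (5 - 1) = 6 - 4 = 2.

2


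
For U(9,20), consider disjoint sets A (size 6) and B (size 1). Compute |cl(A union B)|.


|A union B| = 6 + 1 = 7 (disjoint).
In U(9,20), cl(S) = S if |S| < 9, else cl(S) = E.
Since 7 < 9, cl(A union B) = A union B.
|cl(A union B)| = 7.

7


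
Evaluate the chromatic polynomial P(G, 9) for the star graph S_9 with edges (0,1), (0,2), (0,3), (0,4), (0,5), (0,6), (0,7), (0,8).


P(tree, k) = k * (k-1)^(8) for any tree on 9 vertices.
P(9) = 9 * 8^8 = 9 * 16777216 = 150994944.

150994944
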